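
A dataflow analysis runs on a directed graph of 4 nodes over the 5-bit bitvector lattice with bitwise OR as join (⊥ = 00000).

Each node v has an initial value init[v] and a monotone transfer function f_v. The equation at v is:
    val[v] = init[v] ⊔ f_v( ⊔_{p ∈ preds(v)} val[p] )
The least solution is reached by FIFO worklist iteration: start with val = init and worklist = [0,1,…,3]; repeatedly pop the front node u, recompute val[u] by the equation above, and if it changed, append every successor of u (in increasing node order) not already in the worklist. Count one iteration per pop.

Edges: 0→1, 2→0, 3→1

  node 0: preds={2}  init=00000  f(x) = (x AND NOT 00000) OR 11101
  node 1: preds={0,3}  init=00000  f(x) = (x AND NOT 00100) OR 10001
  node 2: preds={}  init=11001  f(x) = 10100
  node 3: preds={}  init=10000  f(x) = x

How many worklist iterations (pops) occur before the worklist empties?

Iteration log — 5 steps:
  step 1. node 0  ⊔preds=11001  new=11101  old=00000  +wl: 
  step 2. node 1  ⊔preds=11101  new=11001  old=00000  +wl: 
  step 3. node 2  ⊔preds=00000  new=11101  old=11001  +wl: 0
  step 4. node 3  ⊔preds=00000  new=10000  stable
  step 5. node 0  ⊔preds=11101  new=11101  stable

Least fixpoint reached:
  node 0: 11101
  node 1: 11001
  node 2: 11101
  node 3: 10000

5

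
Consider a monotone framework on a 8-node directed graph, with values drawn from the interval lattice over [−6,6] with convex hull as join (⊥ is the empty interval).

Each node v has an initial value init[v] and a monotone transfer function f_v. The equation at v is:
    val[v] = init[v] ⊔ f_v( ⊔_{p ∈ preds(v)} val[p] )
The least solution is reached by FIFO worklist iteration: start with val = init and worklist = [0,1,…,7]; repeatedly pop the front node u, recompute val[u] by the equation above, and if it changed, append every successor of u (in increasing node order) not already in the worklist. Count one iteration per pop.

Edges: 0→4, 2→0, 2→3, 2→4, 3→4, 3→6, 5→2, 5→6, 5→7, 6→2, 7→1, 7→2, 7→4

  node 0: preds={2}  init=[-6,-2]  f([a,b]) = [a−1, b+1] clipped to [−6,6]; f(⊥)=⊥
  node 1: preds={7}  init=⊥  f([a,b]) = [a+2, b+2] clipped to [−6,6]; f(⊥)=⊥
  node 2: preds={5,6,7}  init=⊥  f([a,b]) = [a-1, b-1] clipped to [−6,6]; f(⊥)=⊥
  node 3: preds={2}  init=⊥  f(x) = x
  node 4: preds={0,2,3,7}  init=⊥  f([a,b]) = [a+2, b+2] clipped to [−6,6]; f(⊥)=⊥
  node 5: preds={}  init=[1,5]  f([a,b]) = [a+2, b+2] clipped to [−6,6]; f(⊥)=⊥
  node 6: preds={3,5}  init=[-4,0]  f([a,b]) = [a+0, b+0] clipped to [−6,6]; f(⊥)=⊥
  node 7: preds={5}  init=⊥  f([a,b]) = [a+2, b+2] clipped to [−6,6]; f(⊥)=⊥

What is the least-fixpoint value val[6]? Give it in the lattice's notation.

Iteration log — 17 steps:
  step 1. node 0  ⊔preds=⊥  new=[-6,-2]  stable
  step 2. node 1  ⊔preds=⊥  new=⊥  stable
  step 3. node 2  ⊔preds=[-4,5]  new=[-5,4]  old=⊥  +wl: 0
  step 4. node 3  ⊔preds=[-5,4]  new=[-5,4]  old=⊥  +wl: 
  step 5. node 4  ⊔preds=[-6,4]  new=[-4,6]  old=⊥  +wl: 
  step 6. node 5  ⊔preds=⊥  new=[1,5]  stable
  step 7. node 6  ⊔preds=[-5,5]  new=[-5,5]  old=[-4,0]  +wl: 2
  step 8. node 7  ⊔preds=[1,5]  new=[3,6]  old=⊥  +wl: 1,4
  step 9. node 0  ⊔preds=[-5,4]  new=[-6,5]  old=[-6,-2]  +wl: 
  step 10. node 2  ⊔preds=[-5,6]  new=[-6,5]  old=[-5,4]  +wl: 0,3
  step 11. node 1  ⊔preds=[3,6]  new=[5,6]  old=⊥  +wl: 
  step 12. node 4  ⊔preds=[-6,6]  new=[-4,6]  stable
  step 13. node 0  ⊔preds=[-6,5]  new=[-6,6]  old=[-6,5]  +wl: 4
  step 14. node 3  ⊔preds=[-6,5]  new=[-6,5]  old=[-5,4]  +wl: 6
  step 15. node 4  ⊔preds=[-6,6]  new=[-4,6]  stable
  step 16. node 6  ⊔preds=[-6,5]  new=[-6,5]  old=[-5,5]  +wl: 2
  step 17. node 2  ⊔preds=[-6,6]  new=[-6,5]  stable

Least fixpoint reached:
  node 0: [-6,6]
  node 1: [5,6]
  node 2: [-6,5]
  node 3: [-6,5]
  node 4: [-4,6]
  node 5: [1,5]
  node 6: [-6,5]
  node 7: [3,6]

[-6,5]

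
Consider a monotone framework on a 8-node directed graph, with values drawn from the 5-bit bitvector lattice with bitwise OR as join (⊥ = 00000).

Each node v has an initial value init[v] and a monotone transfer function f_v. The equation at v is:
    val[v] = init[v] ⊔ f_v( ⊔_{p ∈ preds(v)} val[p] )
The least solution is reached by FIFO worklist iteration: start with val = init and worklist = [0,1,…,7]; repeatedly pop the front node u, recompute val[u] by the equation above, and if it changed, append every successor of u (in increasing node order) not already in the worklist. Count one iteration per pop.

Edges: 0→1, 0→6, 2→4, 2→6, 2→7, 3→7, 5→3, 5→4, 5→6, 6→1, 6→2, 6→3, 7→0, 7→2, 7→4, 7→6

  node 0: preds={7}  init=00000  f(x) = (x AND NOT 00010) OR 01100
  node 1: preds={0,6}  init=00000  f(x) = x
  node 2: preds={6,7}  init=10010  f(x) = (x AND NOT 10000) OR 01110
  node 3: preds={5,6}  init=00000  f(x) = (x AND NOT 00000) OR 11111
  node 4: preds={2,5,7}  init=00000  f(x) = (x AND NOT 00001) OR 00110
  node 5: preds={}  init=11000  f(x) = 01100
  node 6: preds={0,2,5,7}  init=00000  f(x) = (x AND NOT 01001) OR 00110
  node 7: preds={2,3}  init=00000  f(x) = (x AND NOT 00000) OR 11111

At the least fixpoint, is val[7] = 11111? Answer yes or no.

yes

Trace (17 dequeues):
  [1] u=0 | in 00000 | out 01100 | prev 00000 | push {}
  [2] u=1 | in 01100 | out 01100 | prev 00000 | push {}
  [3] u=2 | in 00000 | out 11110 | prev 10010 | push {}
  [4] u=3 | in 11000 | out 11111 | prev 00000 | push {}
  [5] u=4 | in 11110 | out 11110 | prev 00000 | push {}
  [6] u=5 | in 00000 | out 11100 | prev 11000 | push {3,4}
  [7] u=6 | in 11110 | out 10110 | prev 00000 | push {1,2}
  [8] u=7 | in 11111 | out 11111 | prev 00000 | push {0,6}
  [9] u=3 | in 11110 | out 11111 | ==
  [10] u=4 | in 11111 | out 11110 | ==
  [11] u=1 | in 11110 | out 11110 | prev 01100 | push {}
  [12] u=2 | in 11111 | out 11111 | prev 11110 | push {4,7}
  [13] u=0 | in 11111 | out 11101 | prev 01100 | push {1}
  [14] u=6 | in 11111 | out 10110 | ==
  [15] u=4 | in 11111 | out 11110 | ==
  [16] u=7 | in 11111 | out 11111 | ==
  [17] u=1 | in 11111 | out 11111 | prev 11110 | push {}

Converged values:
  [0] 11101
  [1] 11111
  [2] 11111
  [3] 11111
  [4] 11110
  [5] 11100
  [6] 10110
  [7] 11111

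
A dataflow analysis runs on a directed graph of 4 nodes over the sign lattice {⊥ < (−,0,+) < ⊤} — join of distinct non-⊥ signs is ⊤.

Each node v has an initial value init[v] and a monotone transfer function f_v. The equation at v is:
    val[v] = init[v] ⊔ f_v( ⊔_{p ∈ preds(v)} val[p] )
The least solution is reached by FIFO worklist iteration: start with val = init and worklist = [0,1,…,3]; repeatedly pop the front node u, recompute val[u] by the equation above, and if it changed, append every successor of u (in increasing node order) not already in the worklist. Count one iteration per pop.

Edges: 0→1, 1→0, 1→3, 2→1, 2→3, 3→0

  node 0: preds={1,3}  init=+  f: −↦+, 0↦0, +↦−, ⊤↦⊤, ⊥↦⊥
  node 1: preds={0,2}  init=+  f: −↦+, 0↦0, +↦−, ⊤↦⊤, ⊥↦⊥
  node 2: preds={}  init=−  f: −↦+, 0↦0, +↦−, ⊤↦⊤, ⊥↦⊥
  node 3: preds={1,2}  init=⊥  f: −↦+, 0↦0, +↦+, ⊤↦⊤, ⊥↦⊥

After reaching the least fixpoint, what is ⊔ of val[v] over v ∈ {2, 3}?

⊤

Trace (5 dequeues):
  [1] u=0 | in + | out ⊤ | prev + | push {}
  [2] u=1 | in ⊤ | out ⊤ | prev + | push {0}
  [3] u=2 | in ⊥ | out − | ==
  [4] u=3 | in ⊤ | out ⊤ | prev ⊥ | push {}
  [5] u=0 | in ⊤ | out ⊤ | ==

Converged values:
  [0] ⊤
  [1] ⊤
  [2] −
  [3] ⊤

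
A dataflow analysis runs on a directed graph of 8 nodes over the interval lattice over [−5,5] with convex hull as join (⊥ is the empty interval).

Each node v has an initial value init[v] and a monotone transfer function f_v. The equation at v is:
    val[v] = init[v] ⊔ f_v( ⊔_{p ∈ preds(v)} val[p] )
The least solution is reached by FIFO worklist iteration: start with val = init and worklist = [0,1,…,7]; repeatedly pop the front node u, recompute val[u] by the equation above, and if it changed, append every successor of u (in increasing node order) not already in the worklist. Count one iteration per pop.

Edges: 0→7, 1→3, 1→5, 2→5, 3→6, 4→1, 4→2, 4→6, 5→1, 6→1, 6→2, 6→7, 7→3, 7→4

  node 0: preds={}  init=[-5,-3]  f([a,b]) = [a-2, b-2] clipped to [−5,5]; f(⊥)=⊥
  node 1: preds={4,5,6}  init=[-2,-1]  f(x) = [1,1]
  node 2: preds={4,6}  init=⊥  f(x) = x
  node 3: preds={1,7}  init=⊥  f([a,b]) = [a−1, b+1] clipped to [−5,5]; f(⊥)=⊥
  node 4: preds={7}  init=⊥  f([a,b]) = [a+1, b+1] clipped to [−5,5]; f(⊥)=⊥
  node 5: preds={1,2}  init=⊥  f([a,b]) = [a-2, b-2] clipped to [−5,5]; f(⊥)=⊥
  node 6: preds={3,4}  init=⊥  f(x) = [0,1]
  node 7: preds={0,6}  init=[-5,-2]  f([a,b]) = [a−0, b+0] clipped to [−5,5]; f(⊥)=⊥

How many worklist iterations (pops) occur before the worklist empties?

18

Worklist (18 pops):
  #1 pop 0: in=⊥ → [-5,-3] (no change)
  #2 pop 1: in=⊥ → [-2,1] (was [-2,-1]); enqueue []
  #3 pop 2: in=⊥ → ⊥ (no change)
  #4 pop 3: in=[-5,1] → [-5,2] (was ⊥); enqueue []
  #5 pop 4: in=[-5,-2] → [-4,-1] (was ⊥); enqueue [1,2]
  #6 pop 5: in=[-2,1] → [-4,-1] (was ⊥); enqueue []
  #7 pop 6: in=[-5,2] → [0,1] (was ⊥); enqueue []
  #8 pop 7: in=[-5,1] → [-5,1] (was [-5,-2]); enqueue [3,4]
  #9 pop 1: in=[-4,1] → [-2,1] (no change)
  #10 pop 2: in=[-4,1] → [-4,1] (was ⊥); enqueue [5]
  #11 pop 3: in=[-5,1] → [-5,2] (no change)
  #12 pop 4: in=[-5,1] → [-4,2] (was [-4,-1]); enqueue [1,2,6]
  #13 pop 5: in=[-4,1] → [-5,-1] (was [-4,-1]); enqueue []
  #14 pop 1: in=[-5,2] → [-2,1] (no change)
  #15 pop 2: in=[-4,2] → [-4,2] (was [-4,1]); enqueue [5]
  #16 pop 6: in=[-5,2] → [0,1] (no change)
  #17 pop 5: in=[-4,2] → [-5,0] (was [-5,-1]); enqueue [1]
  #18 pop 1: in=[-5,2] → [-2,1] (no change)

Fixpoint:
  val[0] = [-5,-3]
  val[1] = [-2,1]
  val[2] = [-4,2]
  val[3] = [-5,2]
  val[4] = [-4,2]
  val[5] = [-5,0]
  val[6] = [0,1]
  val[7] = [-5,1]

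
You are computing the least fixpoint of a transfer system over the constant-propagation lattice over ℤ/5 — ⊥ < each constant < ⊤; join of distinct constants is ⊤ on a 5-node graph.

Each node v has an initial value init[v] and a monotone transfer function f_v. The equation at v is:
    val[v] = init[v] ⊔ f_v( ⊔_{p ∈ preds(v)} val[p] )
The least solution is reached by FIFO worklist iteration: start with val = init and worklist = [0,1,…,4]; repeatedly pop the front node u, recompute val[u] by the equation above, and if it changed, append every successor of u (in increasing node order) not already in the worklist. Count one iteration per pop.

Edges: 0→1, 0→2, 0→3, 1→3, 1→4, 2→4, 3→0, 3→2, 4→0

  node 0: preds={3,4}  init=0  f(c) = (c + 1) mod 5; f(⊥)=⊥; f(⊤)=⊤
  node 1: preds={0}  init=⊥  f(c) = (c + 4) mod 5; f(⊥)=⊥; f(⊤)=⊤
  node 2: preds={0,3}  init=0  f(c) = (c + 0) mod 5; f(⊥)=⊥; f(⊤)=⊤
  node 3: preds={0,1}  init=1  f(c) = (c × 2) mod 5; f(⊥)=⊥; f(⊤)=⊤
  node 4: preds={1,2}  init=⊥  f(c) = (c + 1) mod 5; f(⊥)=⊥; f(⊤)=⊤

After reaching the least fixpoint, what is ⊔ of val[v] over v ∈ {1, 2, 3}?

⊤

Trace (7 dequeues):
  [1] u=0 | in 1 | out ⊤ | prev 0 | push {}
  [2] u=1 | in ⊤ | out ⊤ | prev ⊥ | push {}
  [3] u=2 | in ⊤ | out ⊤ | prev 0 | push {}
  [4] u=3 | in ⊤ | out ⊤ | prev 1 | push {0,2}
  [5] u=4 | in ⊤ | out ⊤ | prev ⊥ | push {}
  [6] u=0 | in ⊤ | out ⊤ | ==
  [7] u=2 | in ⊤ | out ⊤ | ==

Converged values:
  [0] ⊤
  [1] ⊤
  [2] ⊤
  [3] ⊤
  [4] ⊤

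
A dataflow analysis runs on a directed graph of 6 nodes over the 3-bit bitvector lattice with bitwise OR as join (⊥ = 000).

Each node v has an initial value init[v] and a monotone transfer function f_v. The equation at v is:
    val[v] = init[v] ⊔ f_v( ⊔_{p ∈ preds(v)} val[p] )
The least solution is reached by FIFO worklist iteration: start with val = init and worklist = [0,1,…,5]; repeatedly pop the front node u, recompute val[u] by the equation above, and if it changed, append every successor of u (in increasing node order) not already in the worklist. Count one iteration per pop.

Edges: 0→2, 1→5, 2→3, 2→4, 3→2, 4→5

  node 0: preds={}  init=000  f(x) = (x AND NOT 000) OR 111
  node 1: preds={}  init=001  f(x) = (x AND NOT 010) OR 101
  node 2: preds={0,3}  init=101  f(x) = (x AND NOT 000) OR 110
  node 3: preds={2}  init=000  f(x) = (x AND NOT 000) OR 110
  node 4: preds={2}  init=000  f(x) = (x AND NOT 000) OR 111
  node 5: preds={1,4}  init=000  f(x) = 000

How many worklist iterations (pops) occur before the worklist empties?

7

Worklist (7 pops):
  #1 pop 0: in=000 → 111 (was 000); enqueue []
  #2 pop 1: in=000 → 101 (was 001); enqueue []
  #3 pop 2: in=111 → 111 (was 101); enqueue []
  #4 pop 3: in=111 → 111 (was 000); enqueue [2]
  #5 pop 4: in=111 → 111 (was 000); enqueue []
  #6 pop 5: in=111 → 000 (no change)
  #7 pop 2: in=111 → 111 (no change)

Fixpoint:
  val[0] = 111
  val[1] = 101
  val[2] = 111
  val[3] = 111
  val[4] = 111
  val[5] = 000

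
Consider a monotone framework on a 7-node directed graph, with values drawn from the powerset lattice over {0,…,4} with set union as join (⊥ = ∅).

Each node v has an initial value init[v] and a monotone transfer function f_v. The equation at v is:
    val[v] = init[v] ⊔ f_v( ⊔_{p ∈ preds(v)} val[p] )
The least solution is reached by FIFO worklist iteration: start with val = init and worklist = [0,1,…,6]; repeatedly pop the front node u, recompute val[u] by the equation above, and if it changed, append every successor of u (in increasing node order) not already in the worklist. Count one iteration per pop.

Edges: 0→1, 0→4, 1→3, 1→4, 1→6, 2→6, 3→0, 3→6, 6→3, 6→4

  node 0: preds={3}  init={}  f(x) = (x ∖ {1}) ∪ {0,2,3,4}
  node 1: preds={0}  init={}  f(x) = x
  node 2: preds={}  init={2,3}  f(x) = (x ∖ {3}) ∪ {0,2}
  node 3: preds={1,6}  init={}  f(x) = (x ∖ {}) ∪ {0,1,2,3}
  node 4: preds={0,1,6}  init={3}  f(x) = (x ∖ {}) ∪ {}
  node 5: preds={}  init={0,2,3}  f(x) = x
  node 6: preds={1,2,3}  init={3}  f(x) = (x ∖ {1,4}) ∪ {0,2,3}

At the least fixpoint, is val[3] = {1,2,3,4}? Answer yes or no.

no

Worklist (10 pops):
  #1 pop 0: in={} → {0,2,3,4} (was {}); enqueue []
  #2 pop 1: in={0,2,3,4} → {0,2,3,4} (was {}); enqueue []
  #3 pop 2: in={} → {0,2,3} (was {2,3}); enqueue []
  #4 pop 3: in={0,2,3,4} → {0,1,2,3,4} (was {}); enqueue [0]
  #5 pop 4: in={0,2,3,4} → {0,2,3,4} (was {3}); enqueue []
  #6 pop 5: in={} → {0,2,3} (no change)
  #7 pop 6: in={0,1,2,3,4} → {0,2,3} (was {3}); enqueue [3,4]
  #8 pop 0: in={0,1,2,3,4} → {0,2,3,4} (no change)
  #9 pop 3: in={0,2,3,4} → {0,1,2,3,4} (no change)
  #10 pop 4: in={0,2,3,4} → {0,2,3,4} (no change)

Fixpoint:
  val[0] = {0,2,3,4}
  val[1] = {0,2,3,4}
  val[2] = {0,2,3}
  val[3] = {0,1,2,3,4}
  val[4] = {0,2,3,4}
  val[5] = {0,2,3}
  val[6] = {0,2,3}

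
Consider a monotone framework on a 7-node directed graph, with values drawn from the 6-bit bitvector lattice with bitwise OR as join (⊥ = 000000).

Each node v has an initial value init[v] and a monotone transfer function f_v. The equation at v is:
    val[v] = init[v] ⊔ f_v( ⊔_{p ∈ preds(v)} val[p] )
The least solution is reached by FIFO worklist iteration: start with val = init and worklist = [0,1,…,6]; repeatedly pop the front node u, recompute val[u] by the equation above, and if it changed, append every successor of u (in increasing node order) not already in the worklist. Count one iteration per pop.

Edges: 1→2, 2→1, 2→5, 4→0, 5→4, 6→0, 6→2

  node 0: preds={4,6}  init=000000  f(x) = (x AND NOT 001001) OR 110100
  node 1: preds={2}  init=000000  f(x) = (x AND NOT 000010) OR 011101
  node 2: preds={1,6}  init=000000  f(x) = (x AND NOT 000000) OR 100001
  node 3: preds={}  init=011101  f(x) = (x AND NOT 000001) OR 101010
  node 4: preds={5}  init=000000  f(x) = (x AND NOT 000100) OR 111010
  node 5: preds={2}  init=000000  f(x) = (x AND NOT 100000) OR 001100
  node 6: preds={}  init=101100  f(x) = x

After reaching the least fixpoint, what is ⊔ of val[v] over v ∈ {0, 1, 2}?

111111

Iteration log — 12 steps:
  step 1. node 0  ⊔preds=101100  new=110100  old=000000  +wl: 
  step 2. node 1  ⊔preds=000000  new=011101  old=000000  +wl: 
  step 3. node 2  ⊔preds=111101  new=111101  old=000000  +wl: 1
  step 4. node 3  ⊔preds=000000  new=111111  old=011101  +wl: 
  step 5. node 4  ⊔preds=000000  new=111010  old=000000  +wl: 0
  step 6. node 5  ⊔preds=111101  new=011101  old=000000  +wl: 4
  step 7. node 6  ⊔preds=000000  new=101100  stable
  step 8. node 1  ⊔preds=111101  new=111101  old=011101  +wl: 2
  step 9. node 0  ⊔preds=111110  new=110110  old=110100  +wl: 
  step 10. node 4  ⊔preds=011101  new=111011  old=111010  +wl: 0
  step 11. node 2  ⊔preds=111101  new=111101  stable
  step 12. node 0  ⊔preds=111111  new=110110  stable

Least fixpoint reached:
  node 0: 110110
  node 1: 111101
  node 2: 111101
  node 3: 111111
  node 4: 111011
  node 5: 011101
  node 6: 101100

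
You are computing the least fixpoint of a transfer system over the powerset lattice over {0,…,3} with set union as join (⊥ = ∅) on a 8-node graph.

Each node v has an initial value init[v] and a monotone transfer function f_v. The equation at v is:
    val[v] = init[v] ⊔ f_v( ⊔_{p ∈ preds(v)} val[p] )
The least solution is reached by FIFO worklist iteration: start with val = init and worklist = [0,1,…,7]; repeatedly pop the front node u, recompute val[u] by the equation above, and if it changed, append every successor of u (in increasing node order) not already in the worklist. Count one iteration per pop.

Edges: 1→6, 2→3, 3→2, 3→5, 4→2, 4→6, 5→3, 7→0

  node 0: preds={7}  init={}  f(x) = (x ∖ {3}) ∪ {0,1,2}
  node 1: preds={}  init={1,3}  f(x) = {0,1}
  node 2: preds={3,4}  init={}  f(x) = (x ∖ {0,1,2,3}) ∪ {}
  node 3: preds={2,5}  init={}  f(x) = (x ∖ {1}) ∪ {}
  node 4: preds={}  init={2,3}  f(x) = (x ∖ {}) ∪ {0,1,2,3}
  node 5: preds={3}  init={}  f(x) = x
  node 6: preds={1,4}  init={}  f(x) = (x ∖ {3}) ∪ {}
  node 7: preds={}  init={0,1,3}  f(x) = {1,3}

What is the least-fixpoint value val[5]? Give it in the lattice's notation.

Iteration log — 9 steps:
  step 1. node 0  ⊔preds={0,1,3}  new={0,1,2}  old={}  +wl: 
  step 2. node 1  ⊔preds={}  new={0,1,3}  old={1,3}  +wl: 
  step 3. node 2  ⊔preds={2,3}  new={}  stable
  step 4. node 3  ⊔preds={}  new={}  stable
  step 5. node 4  ⊔preds={}  new={0,1,2,3}  old={2,3}  +wl: 2
  step 6. node 5  ⊔preds={}  new={}  stable
  step 7. node 6  ⊔preds={0,1,2,3}  new={0,1,2}  old={}  +wl: 
  step 8. node 7  ⊔preds={}  new={0,1,3}  stable
  step 9. node 2  ⊔preds={0,1,2,3}  new={}  stable

Least fixpoint reached:
  node 0: {0,1,2}
  node 1: {0,1,3}
  node 2: {}
  node 3: {}
  node 4: {0,1,2,3}
  node 5: {}
  node 6: {0,1,2}
  node 7: {0,1,3}

{}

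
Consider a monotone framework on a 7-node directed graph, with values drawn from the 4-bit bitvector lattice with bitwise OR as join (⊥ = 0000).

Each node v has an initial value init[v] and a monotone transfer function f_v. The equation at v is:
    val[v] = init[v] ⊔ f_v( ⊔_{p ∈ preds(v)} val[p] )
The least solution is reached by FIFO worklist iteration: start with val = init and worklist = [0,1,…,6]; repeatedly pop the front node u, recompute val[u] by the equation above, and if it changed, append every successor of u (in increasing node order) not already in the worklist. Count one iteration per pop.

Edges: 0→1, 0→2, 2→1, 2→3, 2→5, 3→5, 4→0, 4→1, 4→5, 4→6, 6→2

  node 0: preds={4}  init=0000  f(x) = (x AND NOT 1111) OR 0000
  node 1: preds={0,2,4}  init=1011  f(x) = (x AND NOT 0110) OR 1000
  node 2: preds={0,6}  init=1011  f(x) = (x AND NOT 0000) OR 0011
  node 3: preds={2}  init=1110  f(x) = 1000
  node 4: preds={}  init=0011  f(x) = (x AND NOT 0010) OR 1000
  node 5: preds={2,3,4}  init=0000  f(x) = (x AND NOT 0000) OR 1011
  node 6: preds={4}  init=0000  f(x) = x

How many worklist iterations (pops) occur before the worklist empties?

Trace (10 dequeues):
  [1] u=0 | in 0011 | out 0000 | ==
  [2] u=1 | in 1011 | out 1011 | ==
  [3] u=2 | in 0000 | out 1011 | ==
  [4] u=3 | in 1011 | out 1110 | ==
  [5] u=4 | in 0000 | out 1011 | prev 0011 | push {0,1}
  [6] u=5 | in 1111 | out 1111 | prev 0000 | push {}
  [7] u=6 | in 1011 | out 1011 | prev 0000 | push {2}
  [8] u=0 | in 1011 | out 0000 | ==
  [9] u=1 | in 1011 | out 1011 | ==
  [10] u=2 | in 1011 | out 1011 | ==

Converged values:
  [0] 0000
  [1] 1011
  [2] 1011
  [3] 1110
  [4] 1011
  [5] 1111
  [6] 1011

10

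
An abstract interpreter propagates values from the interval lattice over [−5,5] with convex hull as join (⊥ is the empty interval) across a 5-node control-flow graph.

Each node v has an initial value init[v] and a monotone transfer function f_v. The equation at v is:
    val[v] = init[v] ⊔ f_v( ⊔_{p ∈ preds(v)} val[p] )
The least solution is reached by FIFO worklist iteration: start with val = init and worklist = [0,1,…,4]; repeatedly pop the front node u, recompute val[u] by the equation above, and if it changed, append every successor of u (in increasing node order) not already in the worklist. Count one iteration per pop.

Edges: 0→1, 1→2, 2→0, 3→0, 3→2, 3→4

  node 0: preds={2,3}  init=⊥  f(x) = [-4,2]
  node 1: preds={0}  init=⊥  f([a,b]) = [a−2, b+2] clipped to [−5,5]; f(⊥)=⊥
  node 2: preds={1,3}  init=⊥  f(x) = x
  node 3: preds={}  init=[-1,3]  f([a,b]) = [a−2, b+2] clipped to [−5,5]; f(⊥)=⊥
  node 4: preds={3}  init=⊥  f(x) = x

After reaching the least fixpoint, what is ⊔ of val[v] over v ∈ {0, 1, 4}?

[-5,4]

Trace (6 dequeues):
  [1] u=0 | in [-1,3] | out [-4,2] | prev ⊥ | push {}
  [2] u=1 | in [-4,2] | out [-5,4] | prev ⊥ | push {}
  [3] u=2 | in [-5,4] | out [-5,4] | prev ⊥ | push {0}
  [4] u=3 | in ⊥ | out [-1,3] | ==
  [5] u=4 | in [-1,3] | out [-1,3] | prev ⊥ | push {}
  [6] u=0 | in [-5,4] | out [-4,2] | ==

Converged values:
  [0] [-4,2]
  [1] [-5,4]
  [2] [-5,4]
  [3] [-1,3]
  [4] [-1,3]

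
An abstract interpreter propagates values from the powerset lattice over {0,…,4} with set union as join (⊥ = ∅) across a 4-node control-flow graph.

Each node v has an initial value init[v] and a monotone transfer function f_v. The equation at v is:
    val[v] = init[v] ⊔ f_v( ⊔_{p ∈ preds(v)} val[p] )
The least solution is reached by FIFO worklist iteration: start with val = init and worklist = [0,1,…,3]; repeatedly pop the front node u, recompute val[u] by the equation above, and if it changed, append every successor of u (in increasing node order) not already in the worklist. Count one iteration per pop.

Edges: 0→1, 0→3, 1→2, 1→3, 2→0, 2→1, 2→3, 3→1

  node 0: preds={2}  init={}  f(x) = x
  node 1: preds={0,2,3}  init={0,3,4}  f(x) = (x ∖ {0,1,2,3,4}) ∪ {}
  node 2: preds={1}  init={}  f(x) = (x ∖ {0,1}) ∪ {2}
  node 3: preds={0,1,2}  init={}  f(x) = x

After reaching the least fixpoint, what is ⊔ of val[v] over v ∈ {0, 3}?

{0,2,3,4}

Trace (7 dequeues):
  [1] u=0 | in {} | out {} | ==
  [2] u=1 | in {} | out {0,3,4} | ==
  [3] u=2 | in {0,3,4} | out {2,3,4} | prev {} | push {0,1}
  [4] u=3 | in {0,2,3,4} | out {0,2,3,4} | prev {} | push {}
  [5] u=0 | in {2,3,4} | out {2,3,4} | prev {} | push {3}
  [6] u=1 | in {0,2,3,4} | out {0,3,4} | ==
  [7] u=3 | in {0,2,3,4} | out {0,2,3,4} | ==

Converged values:
  [0] {2,3,4}
  [1] {0,3,4}
  [2] {2,3,4}
  [3] {0,2,3,4}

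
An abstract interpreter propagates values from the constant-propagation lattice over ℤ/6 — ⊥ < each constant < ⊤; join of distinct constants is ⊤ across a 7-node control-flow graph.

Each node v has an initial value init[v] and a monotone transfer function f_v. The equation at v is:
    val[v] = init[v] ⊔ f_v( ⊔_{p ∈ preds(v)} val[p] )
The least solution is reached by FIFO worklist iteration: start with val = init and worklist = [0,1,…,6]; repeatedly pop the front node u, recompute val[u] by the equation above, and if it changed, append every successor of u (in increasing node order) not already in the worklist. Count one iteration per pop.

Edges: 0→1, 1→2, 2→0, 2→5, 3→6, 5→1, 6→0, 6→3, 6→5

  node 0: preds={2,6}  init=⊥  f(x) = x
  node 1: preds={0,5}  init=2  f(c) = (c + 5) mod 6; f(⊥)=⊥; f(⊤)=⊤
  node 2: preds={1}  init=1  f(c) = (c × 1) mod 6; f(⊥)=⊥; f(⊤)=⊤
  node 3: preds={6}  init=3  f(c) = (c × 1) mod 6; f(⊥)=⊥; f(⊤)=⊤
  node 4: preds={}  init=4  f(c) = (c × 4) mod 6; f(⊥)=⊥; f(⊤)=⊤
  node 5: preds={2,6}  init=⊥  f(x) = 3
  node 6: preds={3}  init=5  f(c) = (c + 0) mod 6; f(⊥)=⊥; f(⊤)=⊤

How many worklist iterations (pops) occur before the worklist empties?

11

Iteration log — 11 steps:
  step 1. node 0  ⊔preds=⊤  new=⊤  old=⊥  +wl: 
  step 2. node 1  ⊔preds=⊤  new=⊤  old=2  +wl: 
  step 3. node 2  ⊔preds=⊤  new=⊤  old=1  +wl: 0
  step 4. node 3  ⊔preds=5  new=⊤  old=3  +wl: 
  step 5. node 4  ⊔preds=⊥  new=4  stable
  step 6. node 5  ⊔preds=⊤  new=3  old=⊥  +wl: 1
  step 7. node 6  ⊔preds=⊤  new=⊤  old=5  +wl: 3,5
  step 8. node 0  ⊔preds=⊤  new=⊤  stable
  step 9. node 1  ⊔preds=⊤  new=⊤  stable
  step 10. node 3  ⊔preds=⊤  new=⊤  stable
  step 11. node 5  ⊔preds=⊤  new=3  stable

Least fixpoint reached:
  node 0: ⊤
  node 1: ⊤
  node 2: ⊤
  node 3: ⊤
  node 4: 4
  node 5: 3
  node 6: ⊤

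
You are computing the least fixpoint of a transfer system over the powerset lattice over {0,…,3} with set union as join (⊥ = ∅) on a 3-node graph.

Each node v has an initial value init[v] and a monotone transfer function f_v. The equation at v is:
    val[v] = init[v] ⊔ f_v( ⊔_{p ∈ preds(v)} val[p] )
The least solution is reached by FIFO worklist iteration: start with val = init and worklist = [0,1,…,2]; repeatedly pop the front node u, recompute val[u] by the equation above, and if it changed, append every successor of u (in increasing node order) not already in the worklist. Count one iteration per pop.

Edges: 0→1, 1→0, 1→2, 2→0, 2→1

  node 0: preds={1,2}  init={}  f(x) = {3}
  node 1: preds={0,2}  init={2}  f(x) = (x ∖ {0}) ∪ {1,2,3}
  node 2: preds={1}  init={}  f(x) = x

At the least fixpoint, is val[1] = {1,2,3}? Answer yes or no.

yes

Worklist (5 pops):
  #1 pop 0: in={2} → {3} (was {}); enqueue []
  #2 pop 1: in={3} → {1,2,3} (was {2}); enqueue [0]
  #3 pop 2: in={1,2,3} → {1,2,3} (was {}); enqueue [1]
  #4 pop 0: in={1,2,3} → {3} (no change)
  #5 pop 1: in={1,2,3} → {1,2,3} (no change)

Fixpoint:
  val[0] = {3}
  val[1] = {1,2,3}
  val[2] = {1,2,3}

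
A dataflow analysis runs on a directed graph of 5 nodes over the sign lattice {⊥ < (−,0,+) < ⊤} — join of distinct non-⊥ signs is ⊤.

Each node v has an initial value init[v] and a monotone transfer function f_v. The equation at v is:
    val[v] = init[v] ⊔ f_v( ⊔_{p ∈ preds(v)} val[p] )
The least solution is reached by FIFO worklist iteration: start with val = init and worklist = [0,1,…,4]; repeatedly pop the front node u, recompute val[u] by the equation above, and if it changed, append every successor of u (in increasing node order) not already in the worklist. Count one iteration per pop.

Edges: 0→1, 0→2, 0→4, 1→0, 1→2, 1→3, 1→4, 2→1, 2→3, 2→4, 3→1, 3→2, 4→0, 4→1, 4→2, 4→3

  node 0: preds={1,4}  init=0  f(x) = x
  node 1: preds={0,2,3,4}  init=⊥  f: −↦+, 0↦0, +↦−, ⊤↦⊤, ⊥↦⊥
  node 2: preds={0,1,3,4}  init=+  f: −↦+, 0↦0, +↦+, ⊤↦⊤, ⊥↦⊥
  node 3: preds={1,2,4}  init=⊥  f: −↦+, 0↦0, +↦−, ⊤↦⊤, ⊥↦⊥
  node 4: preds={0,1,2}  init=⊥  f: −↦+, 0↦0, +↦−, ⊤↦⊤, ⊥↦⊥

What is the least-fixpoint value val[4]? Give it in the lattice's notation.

Iteration log — 10 steps:
  step 1. node 0  ⊔preds=⊥  new=0  stable
  step 2. node 1  ⊔preds=⊤  new=⊤  old=⊥  +wl: 0
  step 3. node 2  ⊔preds=⊤  new=⊤  old=+  +wl: 1
  step 4. node 3  ⊔preds=⊤  new=⊤  old=⊥  +wl: 2
  step 5. node 4  ⊔preds=⊤  new=⊤  old=⊥  +wl: 3
  step 6. node 0  ⊔preds=⊤  new=⊤  old=0  +wl: 4
  step 7. node 1  ⊔preds=⊤  new=⊤  stable
  step 8. node 2  ⊔preds=⊤  new=⊤  stable
  step 9. node 3  ⊔preds=⊤  new=⊤  stable
  step 10. node 4  ⊔preds=⊤  new=⊤  stable

Least fixpoint reached:
  node 0: ⊤
  node 1: ⊤
  node 2: ⊤
  node 3: ⊤
  node 4: ⊤

⊤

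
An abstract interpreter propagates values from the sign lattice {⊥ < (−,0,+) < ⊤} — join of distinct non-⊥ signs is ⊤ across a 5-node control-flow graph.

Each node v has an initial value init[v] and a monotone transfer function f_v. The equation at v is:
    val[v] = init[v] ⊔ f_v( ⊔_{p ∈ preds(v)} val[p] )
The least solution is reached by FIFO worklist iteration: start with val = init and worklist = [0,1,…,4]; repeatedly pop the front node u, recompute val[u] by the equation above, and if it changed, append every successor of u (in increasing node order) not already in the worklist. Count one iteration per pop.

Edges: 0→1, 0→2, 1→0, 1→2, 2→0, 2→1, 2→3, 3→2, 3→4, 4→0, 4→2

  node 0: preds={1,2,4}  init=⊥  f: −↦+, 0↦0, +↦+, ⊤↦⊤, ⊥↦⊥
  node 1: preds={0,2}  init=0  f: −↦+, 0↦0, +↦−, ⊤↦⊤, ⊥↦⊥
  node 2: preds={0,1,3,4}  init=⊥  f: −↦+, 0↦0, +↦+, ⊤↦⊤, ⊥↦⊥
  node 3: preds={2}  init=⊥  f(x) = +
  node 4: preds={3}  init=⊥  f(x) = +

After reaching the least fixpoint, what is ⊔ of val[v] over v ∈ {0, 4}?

Iteration log — 11 steps:
  step 1. node 0  ⊔preds=0  new=0  old=⊥  +wl: 
  step 2. node 1  ⊔preds=0  new=0  stable
  step 3. node 2  ⊔preds=0  new=0  old=⊥  +wl: 0,1
  step 4. node 3  ⊔preds=0  new=+  old=⊥  +wl: 2
  step 5. node 4  ⊔preds=+  new=+  old=⊥  +wl: 
  step 6. node 0  ⊔preds=⊤  new=⊤  old=0  +wl: 
  step 7. node 1  ⊔preds=⊤  new=⊤  old=0  +wl: 0
  step 8. node 2  ⊔preds=⊤  new=⊤  old=0  +wl: 1,3
  step 9. node 0  ⊔preds=⊤  new=⊤  stable
  step 10. node 1  ⊔preds=⊤  new=⊤  stable
  step 11. node 3  ⊔preds=⊤  new=+  stable

Least fixpoint reached:
  node 0: ⊤
  node 1: ⊤
  node 2: ⊤
  node 3: +
  node 4: +

⊤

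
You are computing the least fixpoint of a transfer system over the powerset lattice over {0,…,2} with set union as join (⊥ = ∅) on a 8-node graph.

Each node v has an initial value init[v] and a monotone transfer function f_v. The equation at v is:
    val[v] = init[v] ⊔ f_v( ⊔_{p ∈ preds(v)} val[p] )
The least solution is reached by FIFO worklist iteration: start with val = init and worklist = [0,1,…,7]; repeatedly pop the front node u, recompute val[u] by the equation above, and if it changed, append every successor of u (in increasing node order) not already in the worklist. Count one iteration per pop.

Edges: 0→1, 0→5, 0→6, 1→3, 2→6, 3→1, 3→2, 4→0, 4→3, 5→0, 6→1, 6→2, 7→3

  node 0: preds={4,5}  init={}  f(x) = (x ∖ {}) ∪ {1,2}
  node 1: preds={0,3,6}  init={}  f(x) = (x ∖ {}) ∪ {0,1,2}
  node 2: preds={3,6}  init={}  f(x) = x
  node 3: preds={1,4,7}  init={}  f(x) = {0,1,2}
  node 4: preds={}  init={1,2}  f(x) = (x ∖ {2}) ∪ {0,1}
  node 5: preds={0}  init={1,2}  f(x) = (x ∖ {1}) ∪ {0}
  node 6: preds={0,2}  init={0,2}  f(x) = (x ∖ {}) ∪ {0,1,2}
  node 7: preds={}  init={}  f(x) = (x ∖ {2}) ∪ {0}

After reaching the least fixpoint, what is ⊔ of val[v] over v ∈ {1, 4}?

Worklist (15 pops):
  #1 pop 0: in={1,2} → {1,2} (was {}); enqueue []
  #2 pop 1: in={0,1,2} → {0,1,2} (was {}); enqueue []
  #3 pop 2: in={0,2} → {0,2} (was {}); enqueue []
  #4 pop 3: in={0,1,2} → {0,1,2} (was {}); enqueue [1,2]
  #5 pop 4: in={} → {0,1,2} (was {1,2}); enqueue [0,3]
  #6 pop 5: in={1,2} → {0,1,2} (was {1,2}); enqueue []
  #7 pop 6: in={0,1,2} → {0,1,2} (was {0,2}); enqueue []
  #8 pop 7: in={} → {0} (was {}); enqueue []
  #9 pop 1: in={0,1,2} → {0,1,2} (no change)
  #10 pop 2: in={0,1,2} → {0,1,2} (was {0,2}); enqueue [6]
  #11 pop 0: in={0,1,2} → {0,1,2} (was {1,2}); enqueue [1,5]
  #12 pop 3: in={0,1,2} → {0,1,2} (no change)
  #13 pop 6: in={0,1,2} → {0,1,2} (no change)
  #14 pop 1: in={0,1,2} → {0,1,2} (no change)
  #15 pop 5: in={0,1,2} → {0,1,2} (no change)

Fixpoint:
  val[0] = {0,1,2}
  val[1] = {0,1,2}
  val[2] = {0,1,2}
  val[3] = {0,1,2}
  val[4] = {0,1,2}
  val[5] = {0,1,2}
  val[6] = {0,1,2}
  val[7] = {0}

{0,1,2}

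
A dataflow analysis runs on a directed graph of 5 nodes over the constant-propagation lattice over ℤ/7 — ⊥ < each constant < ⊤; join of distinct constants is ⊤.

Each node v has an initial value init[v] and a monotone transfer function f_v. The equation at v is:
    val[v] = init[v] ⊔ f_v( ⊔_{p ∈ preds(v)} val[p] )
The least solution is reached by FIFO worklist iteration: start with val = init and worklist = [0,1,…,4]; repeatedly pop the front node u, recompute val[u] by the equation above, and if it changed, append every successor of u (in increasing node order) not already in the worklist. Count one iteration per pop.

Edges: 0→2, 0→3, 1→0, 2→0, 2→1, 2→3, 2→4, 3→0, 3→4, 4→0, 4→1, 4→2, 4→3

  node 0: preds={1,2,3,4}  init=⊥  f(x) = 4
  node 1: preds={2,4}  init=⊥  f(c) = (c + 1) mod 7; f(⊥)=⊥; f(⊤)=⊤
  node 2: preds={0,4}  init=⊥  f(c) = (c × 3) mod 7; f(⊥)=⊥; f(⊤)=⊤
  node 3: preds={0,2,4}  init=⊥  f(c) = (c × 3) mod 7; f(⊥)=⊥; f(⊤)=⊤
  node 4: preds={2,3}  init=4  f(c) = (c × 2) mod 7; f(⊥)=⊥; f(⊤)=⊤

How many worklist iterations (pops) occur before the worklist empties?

12

Iteration log — 12 steps:
  step 1. node 0  ⊔preds=4  new=4  old=⊥  +wl: 
  step 2. node 1  ⊔preds=4  new=5  old=⊥  +wl: 0
  step 3. node 2  ⊔preds=4  new=5  old=⊥  +wl: 1
  step 4. node 3  ⊔preds=⊤  new=⊤  old=⊥  +wl: 
  step 5. node 4  ⊔preds=⊤  new=⊤  old=4  +wl: 2,3
  step 6. node 0  ⊔preds=⊤  new=4  stable
  step 7. node 1  ⊔preds=⊤  new=⊤  old=5  +wl: 0
  step 8. node 2  ⊔preds=⊤  new=⊤  old=5  +wl: 1,4
  step 9. node 3  ⊔preds=⊤  new=⊤  stable
  step 10. node 0  ⊔preds=⊤  new=4  stable
  step 11. node 1  ⊔preds=⊤  new=⊤  stable
  step 12. node 4  ⊔preds=⊤  new=⊤  stable

Least fixpoint reached:
  node 0: 4
  node 1: ⊤
  node 2: ⊤
  node 3: ⊤
  node 4: ⊤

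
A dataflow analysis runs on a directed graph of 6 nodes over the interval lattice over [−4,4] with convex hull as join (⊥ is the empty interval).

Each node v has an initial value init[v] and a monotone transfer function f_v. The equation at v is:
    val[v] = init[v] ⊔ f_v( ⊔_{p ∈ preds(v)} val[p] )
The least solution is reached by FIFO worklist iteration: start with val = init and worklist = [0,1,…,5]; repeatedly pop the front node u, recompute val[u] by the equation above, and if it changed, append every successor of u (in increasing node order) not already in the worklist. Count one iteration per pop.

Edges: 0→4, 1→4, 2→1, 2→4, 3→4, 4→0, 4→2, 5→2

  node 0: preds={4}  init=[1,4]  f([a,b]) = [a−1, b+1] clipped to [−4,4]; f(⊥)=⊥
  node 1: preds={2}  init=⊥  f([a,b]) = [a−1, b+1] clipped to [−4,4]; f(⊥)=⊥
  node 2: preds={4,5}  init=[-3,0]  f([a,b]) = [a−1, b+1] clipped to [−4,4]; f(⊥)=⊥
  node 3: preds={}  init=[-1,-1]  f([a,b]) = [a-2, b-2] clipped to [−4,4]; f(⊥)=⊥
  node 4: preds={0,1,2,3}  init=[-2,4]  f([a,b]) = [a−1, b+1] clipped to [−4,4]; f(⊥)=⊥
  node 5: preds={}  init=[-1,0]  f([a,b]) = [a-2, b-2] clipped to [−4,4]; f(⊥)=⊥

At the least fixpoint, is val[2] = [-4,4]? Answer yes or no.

Iteration log — 11 steps:
  step 1. node 0  ⊔preds=[-2,4]  new=[-3,4]  old=[1,4]  +wl: 
  step 2. node 1  ⊔preds=[-3,0]  new=[-4,1]  old=⊥  +wl: 
  step 3. node 2  ⊔preds=[-2,4]  new=[-3,4]  old=[-3,0]  +wl: 1
  step 4. node 3  ⊔preds=⊥  new=[-1,-1]  stable
  step 5. node 4  ⊔preds=[-4,4]  new=[-4,4]  old=[-2,4]  +wl: 0,2
  step 6. node 5  ⊔preds=⊥  new=[-1,0]  stable
  step 7. node 1  ⊔preds=[-3,4]  new=[-4,4]  old=[-4,1]  +wl: 4
  step 8. node 0  ⊔preds=[-4,4]  new=[-4,4]  old=[-3,4]  +wl: 
  step 9. node 2  ⊔preds=[-4,4]  new=[-4,4]  old=[-3,4]  +wl: 1
  step 10. node 4  ⊔preds=[-4,4]  new=[-4,4]  stable
  step 11. node 1  ⊔preds=[-4,4]  new=[-4,4]  stable

Least fixpoint reached:
  node 0: [-4,4]
  node 1: [-4,4]
  node 2: [-4,4]
  node 3: [-1,-1]
  node 4: [-4,4]
  node 5: [-1,0]

yes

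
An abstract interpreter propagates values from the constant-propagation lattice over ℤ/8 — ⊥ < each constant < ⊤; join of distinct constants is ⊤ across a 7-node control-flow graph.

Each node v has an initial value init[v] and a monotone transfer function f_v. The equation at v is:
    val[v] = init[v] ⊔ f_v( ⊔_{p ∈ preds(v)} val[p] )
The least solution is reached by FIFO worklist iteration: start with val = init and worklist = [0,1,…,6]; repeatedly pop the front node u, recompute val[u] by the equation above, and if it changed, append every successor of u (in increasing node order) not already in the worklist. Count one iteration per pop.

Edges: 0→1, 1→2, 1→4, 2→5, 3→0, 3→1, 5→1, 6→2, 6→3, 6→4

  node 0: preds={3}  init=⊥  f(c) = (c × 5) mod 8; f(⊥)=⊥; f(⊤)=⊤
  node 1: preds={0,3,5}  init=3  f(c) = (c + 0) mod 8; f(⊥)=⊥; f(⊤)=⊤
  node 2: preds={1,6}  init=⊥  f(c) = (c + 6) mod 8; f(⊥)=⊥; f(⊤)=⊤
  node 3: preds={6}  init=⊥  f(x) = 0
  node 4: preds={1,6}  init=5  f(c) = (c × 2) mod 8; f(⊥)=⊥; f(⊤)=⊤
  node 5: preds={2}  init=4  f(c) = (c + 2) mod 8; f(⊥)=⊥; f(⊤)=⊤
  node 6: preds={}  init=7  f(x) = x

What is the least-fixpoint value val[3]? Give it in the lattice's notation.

0

Iteration log — 9 steps:
  step 1. node 0  ⊔preds=⊥  new=⊥  stable
  step 2. node 1  ⊔preds=4  new=⊤  old=3  +wl: 
  step 3. node 2  ⊔preds=⊤  new=⊤  old=⊥  +wl: 
  step 4. node 3  ⊔preds=7  new=0  old=⊥  +wl: 0,1
  step 5. node 4  ⊔preds=⊤  new=⊤  old=5  +wl: 
  step 6. node 5  ⊔preds=⊤  new=⊤  old=4  +wl: 
  step 7. node 6  ⊔preds=⊥  new=7  stable
  step 8. node 0  ⊔preds=0  new=0  old=⊥  +wl: 
  step 9. node 1  ⊔preds=⊤  new=⊤  stable

Least fixpoint reached:
  node 0: 0
  node 1: ⊤
  node 2: ⊤
  node 3: 0
  node 4: ⊤
  node 5: ⊤
  node 6: 7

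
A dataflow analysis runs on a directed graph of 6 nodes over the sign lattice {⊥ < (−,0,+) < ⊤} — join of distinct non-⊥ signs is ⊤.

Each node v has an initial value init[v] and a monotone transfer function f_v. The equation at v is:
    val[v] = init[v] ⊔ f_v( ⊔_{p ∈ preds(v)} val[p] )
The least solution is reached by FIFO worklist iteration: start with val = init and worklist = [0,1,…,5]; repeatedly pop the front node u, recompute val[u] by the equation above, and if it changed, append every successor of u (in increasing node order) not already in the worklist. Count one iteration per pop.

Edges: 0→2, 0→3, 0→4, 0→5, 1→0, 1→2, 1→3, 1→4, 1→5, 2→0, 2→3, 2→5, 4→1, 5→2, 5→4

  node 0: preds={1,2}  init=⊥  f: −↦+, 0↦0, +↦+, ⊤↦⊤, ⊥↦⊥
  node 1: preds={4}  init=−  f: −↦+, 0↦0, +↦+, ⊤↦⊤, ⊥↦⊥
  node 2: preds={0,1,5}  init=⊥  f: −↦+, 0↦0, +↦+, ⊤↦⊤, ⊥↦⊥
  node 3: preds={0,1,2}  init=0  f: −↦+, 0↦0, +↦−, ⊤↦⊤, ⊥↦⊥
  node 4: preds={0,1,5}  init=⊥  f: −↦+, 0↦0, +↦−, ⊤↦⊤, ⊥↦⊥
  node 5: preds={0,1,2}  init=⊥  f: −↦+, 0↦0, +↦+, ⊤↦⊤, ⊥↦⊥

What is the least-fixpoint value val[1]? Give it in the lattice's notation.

Trace (13 dequeues):
  [1] u=0 | in − | out + | prev ⊥ | push {}
  [2] u=1 | in ⊥ | out − | ==
  [3] u=2 | in ⊤ | out ⊤ | prev ⊥ | push {0}
  [4] u=3 | in ⊤ | out ⊤ | prev 0 | push {}
  [5] u=4 | in ⊤ | out ⊤ | prev ⊥ | push {1}
  [6] u=5 | in ⊤ | out ⊤ | prev ⊥ | push {2,4}
  [7] u=0 | in ⊤ | out ⊤ | prev + | push {3,5}
  [8] u=1 | in ⊤ | out ⊤ | prev − | push {0}
  [9] u=2 | in ⊤ | out ⊤ | ==
  [10] u=4 | in ⊤ | out ⊤ | ==
  [11] u=3 | in ⊤ | out ⊤ | ==
  [12] u=5 | in ⊤ | out ⊤ | ==
  [13] u=0 | in ⊤ | out ⊤ | ==

Converged values:
  [0] ⊤
  [1] ⊤
  [2] ⊤
  [3] ⊤
  [4] ⊤
  [5] ⊤

⊤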